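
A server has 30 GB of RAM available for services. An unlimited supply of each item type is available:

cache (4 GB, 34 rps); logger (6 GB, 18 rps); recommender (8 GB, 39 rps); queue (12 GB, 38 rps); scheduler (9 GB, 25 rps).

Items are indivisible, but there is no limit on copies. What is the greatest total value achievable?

Best value-per-unit is cache at 34/4, and filling with it alone uses memory 7×4=28. No mix of the others beats 7×34 = 238.

238 rps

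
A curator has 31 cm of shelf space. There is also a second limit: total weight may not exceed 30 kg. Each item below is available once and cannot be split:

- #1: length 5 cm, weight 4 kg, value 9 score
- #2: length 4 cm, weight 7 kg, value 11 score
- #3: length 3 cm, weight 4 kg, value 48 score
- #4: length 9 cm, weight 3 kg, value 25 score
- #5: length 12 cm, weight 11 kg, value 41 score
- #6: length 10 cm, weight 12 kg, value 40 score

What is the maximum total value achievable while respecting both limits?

133 score

Feasible sets respecting both limits:
- #1+#2+#3+#4+#6: length 31, weight 30, value 133
- #3+#5+#6: length 25, weight 27, value 129
- #2+#3+#4+#5: length 28, weight 25, value 125
- #2+#3+#4+#6: length 26, weight 26, value 124
Best: 133 score.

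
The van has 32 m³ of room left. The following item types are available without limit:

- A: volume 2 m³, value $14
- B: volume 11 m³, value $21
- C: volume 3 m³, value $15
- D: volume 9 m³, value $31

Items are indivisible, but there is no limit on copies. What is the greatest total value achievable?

$224

Best value-per-unit is A at 14/2, and filling with it alone uses volume 16×2=32. No mix of the others beats 16×14 = 224.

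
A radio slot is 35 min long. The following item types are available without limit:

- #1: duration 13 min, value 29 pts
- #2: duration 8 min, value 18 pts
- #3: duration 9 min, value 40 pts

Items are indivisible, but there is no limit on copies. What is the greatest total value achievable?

Best value-per-unit is #3 at 40/9; filling with it alone gives 3×40 = 120.
Optimal mix: 1×#2 + 3×#3 → duration 35, value 138.

138 pts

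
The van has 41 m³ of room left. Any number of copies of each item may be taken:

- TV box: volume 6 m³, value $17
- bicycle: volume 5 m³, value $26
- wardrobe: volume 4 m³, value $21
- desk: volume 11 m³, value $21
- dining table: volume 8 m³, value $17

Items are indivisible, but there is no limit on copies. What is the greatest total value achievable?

Best value-per-unit is wardrobe at 21/4; filling with it alone gives 10×21 = 210.
Optimal mix: 1×bicycle + 9×wardrobe → volume 41, value 215.

$215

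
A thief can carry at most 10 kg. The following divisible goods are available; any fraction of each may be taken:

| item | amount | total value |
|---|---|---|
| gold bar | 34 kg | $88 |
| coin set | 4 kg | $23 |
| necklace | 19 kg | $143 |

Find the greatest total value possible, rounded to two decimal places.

75.26

Take in order of value per unit:
- necklace (143/19 per unit): 10 of 19 → value 10×143/19 = 75.2632, running total 75.26
Total 75.26.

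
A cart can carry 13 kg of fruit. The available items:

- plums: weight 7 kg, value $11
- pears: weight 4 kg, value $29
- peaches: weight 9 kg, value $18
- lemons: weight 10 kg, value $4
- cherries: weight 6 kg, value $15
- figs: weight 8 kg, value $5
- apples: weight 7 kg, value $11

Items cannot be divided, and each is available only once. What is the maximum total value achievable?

This is a 0/1 knapsack; check combinations near the capacity.
- pears+peaches: weight 4+9=13, value 29+18=47
- pears+cherries: weight 4+6=10, value 29+15=44
- plums+pears: weight 7+4=11, value 11+29=40
- pears+apples: weight 4+7=11, value 29+11=40
Best: $47.

$47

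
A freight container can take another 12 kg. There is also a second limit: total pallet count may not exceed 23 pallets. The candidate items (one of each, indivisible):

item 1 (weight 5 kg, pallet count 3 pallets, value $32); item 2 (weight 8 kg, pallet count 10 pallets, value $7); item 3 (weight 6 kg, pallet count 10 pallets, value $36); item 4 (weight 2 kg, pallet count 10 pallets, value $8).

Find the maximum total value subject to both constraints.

Feasible sets respecting both limits:
- item 1+item 3: weight 11, pallet count 13, value 68
- item 3+item 4: weight 8, pallet count 20, value 44
- item 1+item 4: weight 7, pallet count 13, value 40
Best: $68.

$68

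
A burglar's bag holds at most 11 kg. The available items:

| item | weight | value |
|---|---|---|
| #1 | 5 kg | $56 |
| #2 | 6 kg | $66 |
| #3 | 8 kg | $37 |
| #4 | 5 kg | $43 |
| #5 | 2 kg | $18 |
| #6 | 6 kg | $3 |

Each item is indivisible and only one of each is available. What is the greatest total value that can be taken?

$122

This is a 0/1 knapsack; check combinations near the capacity.
- #1+#2: weight 5+6=11, value 56+66=122
- #2+#4: weight 6+5=11, value 66+43=109
- #1+#4: weight 5+5=10, value 56+43=99
Best: $122.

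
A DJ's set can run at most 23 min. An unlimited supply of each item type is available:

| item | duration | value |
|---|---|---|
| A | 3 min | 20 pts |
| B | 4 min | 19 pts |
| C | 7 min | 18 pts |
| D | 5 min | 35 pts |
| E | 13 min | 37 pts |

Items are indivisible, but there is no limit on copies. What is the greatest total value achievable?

Best value-per-unit is D at 35/5; filling with it alone gives 4×35 = 140.
Optimal mix: 1×A + 4×D → duration 23, value 160.

160 pts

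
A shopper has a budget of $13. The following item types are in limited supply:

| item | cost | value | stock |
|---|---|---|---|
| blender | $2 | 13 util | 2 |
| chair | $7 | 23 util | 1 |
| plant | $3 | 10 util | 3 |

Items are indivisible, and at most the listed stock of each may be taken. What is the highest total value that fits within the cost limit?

Top feasible selections:
- 2×blender + 3×plant: cost 13, value 56
- 2×blender + 1×chair: cost 11, value 49
- 2×blender + 2×plant: cost 10, value 46
Best: 56 util.

56 util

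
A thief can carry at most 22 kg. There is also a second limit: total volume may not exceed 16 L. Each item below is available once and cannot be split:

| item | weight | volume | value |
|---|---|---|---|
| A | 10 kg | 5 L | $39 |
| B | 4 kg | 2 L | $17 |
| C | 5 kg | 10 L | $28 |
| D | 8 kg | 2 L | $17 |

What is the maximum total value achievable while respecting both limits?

$73

Feasible sets respecting both limits:
- A+B+D: weight 22, volume 9, value 73
- A+C: weight 15, volume 15, value 67
- B+C+D: weight 17, volume 14, value 62
Best: $73.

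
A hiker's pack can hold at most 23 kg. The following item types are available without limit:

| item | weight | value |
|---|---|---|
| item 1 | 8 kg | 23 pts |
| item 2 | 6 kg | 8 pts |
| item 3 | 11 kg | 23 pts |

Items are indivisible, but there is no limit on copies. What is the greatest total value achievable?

Best value-per-unit is item 1 at 23/8; filling with it alone gives 2×23 = 46.
Optimal mix: 2×item 1 + 1×item 2 → weight 22, value 54.

54 pts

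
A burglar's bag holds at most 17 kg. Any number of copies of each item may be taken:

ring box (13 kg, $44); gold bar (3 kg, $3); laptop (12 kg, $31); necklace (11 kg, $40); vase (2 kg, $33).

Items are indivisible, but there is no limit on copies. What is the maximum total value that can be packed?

$264

Best value-per-unit is vase at 33/2, and filling with it alone uses weight 8×2=16. No mix of the others beats 8×33 = 264.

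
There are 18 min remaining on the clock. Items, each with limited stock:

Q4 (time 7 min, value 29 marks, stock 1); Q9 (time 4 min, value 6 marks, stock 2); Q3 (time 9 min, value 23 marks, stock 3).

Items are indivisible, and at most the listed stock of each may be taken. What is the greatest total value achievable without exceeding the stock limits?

Best selections within time 18 and stock limits:
- 1×Q4 + 1×Q3: time 16, value 52
- 2×Q3: time 18, value 46
Best: 52 marks.

52 marks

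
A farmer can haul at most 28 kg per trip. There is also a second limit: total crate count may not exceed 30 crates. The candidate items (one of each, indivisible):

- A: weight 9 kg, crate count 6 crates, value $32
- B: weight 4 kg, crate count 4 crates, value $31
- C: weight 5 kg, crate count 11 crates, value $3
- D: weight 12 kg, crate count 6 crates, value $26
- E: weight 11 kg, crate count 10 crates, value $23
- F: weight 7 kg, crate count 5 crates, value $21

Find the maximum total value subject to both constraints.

Feasible sets respecting both limits:
- A+B+D: weight 25, crate count 16, value 89
- A+B+C+F: weight 25, crate count 26, value 87
- A+B+E: weight 24, crate count 20, value 86
Best: $89.

$89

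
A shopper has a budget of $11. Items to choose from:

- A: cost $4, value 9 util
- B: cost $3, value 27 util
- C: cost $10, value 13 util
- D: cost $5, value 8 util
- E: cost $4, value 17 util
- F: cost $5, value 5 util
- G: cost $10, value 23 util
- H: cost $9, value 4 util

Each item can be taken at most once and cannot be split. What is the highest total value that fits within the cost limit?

53 util

This is a 0/1 knapsack; check combinations near the capacity.
- A+B+E: cost 4+3+4=11, value 9+27+17=53
- B+E: cost 3+4=7, value 27+17=44
- A+B: cost 4+3=7, value 9+27=36
Best: 53 util.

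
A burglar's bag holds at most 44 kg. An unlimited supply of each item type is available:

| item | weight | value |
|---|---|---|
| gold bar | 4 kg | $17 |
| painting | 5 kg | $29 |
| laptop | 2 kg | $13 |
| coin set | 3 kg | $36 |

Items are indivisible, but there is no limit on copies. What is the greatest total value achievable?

Best value-per-unit is coin set at 36/3; filling with it alone gives 14×36 = 504.
Optimal mix: 1×laptop + 14×coin set → weight 44, value 517.

$517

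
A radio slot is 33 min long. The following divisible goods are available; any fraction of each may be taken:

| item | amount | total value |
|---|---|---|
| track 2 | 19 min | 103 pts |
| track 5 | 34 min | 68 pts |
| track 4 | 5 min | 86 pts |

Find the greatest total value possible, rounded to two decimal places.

207.00

Take in order of value per unit:
- track 4 (86/5 per unit): all 5 → value 86, running total 86.00
- track 2 (103/19 per unit): all 19 → value 103, running total 189.00
- track 5 (68/34 per unit): 9 of 34 → value 9×68/34 = 18.0000, running total 207.00
Total 207.00.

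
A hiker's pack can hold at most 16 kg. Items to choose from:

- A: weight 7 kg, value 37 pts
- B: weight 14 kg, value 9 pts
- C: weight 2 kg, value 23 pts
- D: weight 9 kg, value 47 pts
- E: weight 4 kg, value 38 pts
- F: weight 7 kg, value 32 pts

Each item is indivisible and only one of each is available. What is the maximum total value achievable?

Check high-value combinations within 16 kg:
- C+D+E: weight 2+9+4=15, value 23+47+38=108
- A+C+E: weight 7+2+4=13, value 37+23+38=98
- C+E+F: weight 2+4+7=13, value 23+38+32=93
- A+C+F: weight 7+2+7=16, value 37+23+32=92
Best: 108 pts.

108 pts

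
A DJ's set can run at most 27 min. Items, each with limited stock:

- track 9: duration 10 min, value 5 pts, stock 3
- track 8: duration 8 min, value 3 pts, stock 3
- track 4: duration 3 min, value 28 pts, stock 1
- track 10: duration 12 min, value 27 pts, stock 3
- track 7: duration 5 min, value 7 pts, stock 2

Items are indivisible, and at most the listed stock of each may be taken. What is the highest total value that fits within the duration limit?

Top feasible selections:
- 1×track 4 + 2×track 10: duration 27, value 82
- 1×track 4 + 1×track 10 + 2×track 7: duration 25, value 69
- 1×track 4 + 1×track 10 + 1×track 7: duration 20, value 62
- 1×track 9 + 1×track 4 + 1×track 10: duration 25, value 60
Best: 82 pts.

82 pts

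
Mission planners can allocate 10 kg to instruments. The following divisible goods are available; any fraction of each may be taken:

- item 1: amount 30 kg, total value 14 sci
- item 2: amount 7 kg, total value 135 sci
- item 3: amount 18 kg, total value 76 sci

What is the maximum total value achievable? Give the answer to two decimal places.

147.67

Take in order of value per unit:
- item 2 (135/7 per unit): all 7 → value 135, running total 135.00
- item 3 (76/18 per unit): 3 of 18 → value 3×76/18 = 12.6667, running total 147.67
Total 147.67.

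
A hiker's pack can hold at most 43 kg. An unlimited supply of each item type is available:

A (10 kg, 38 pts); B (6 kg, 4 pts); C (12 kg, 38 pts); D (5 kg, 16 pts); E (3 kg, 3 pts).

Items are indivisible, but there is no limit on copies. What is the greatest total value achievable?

155 pts

Best value-per-unit is A at 38/10; filling with it alone gives 4×38 = 152.
Optimal mix: 4×A + 1×E → weight 43, value 155.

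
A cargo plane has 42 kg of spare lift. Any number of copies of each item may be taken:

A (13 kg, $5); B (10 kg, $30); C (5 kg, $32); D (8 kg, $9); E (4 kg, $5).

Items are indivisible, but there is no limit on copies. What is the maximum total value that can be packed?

$256

Best value-per-unit is C at 32/5, and filling with it alone uses weight 8×5=40. No mix of the others beats 8×32 = 256.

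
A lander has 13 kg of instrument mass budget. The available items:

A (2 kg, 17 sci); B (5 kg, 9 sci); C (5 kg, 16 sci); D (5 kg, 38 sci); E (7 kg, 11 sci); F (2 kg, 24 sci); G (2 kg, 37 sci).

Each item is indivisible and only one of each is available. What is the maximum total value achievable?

This is a 0/1 knapsack; check combinations near the capacity.
- A+D+F+G: mass 2+5+2+2=11, value 17+38+24+37=116
- D+F+G: mass 5+2+2=9, value 38+24+37=99
- A+C+F+G: mass 2+5+2+2=11, value 17+16+24+37=94
Best: 116 sci.

116 sci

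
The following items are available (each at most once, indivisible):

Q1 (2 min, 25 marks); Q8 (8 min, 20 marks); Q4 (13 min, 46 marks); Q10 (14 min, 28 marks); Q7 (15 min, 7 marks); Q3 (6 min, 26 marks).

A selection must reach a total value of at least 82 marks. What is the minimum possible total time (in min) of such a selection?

21

Subsets with value ≥ 82, sorted by total time:
- Q1+Q4+Q3: time 21, value 97
- Q1+Q8+Q4: time 23, value 91
Minimum time: 21 min.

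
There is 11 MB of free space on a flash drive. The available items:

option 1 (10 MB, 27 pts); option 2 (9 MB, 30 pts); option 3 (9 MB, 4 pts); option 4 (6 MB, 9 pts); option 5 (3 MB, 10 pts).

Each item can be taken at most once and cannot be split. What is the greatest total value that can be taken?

30 pts

Check high-value combinations within 11 MB:
- option 2: size 9, value 30
- option 1: size 10, value 27
- option 4+option 5: size 6+3=9, value 9+10=19
- option 5: size 3, value 10
Best: 30 pts.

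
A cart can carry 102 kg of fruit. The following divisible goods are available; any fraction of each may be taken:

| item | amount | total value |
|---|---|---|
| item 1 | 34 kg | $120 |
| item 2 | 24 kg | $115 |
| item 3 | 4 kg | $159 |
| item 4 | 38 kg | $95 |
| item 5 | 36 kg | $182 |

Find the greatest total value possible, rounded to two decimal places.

586.00

Take in order of value per unit:
- item 3 (159/4 per unit): all 4 → value 159, running total 159.00
- item 5 (182/36 per unit): all 36 → value 182, running total 341.00
- item 2 (115/24 per unit): all 24 → value 115, running total 456.00
- item 1 (120/34 per unit): all 34 → value 120, running total 576.00
- item 4 (95/38 per unit): 4 of 38 → value 4×95/38 = 10.0000, running total 586.00
Total 586.00.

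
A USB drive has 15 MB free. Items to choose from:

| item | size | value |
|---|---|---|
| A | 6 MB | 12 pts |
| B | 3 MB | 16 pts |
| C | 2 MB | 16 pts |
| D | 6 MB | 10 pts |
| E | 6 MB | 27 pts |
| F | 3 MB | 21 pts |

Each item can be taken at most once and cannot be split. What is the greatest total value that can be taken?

80 pts

Check high-value combinations within 15 MB:
- B+C+E+F: size 3+2+6+3=14, value 16+16+27+21=80
- A+B+C+F: size 6+3+2+3=14, value 12+16+16+21=65
- C+E+F: size 2+6+3=11, value 16+27+21=64
- B+E+F: size 3+6+3=12, value 16+27+21=64
- B+C+D+F: size 3+2+6+3=14, value 16+16+10+21=63
Best: 80 pts.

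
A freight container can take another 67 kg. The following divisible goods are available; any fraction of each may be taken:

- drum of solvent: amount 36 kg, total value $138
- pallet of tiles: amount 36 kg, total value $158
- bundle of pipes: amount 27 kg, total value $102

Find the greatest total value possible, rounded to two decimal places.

276.83

Take in order of value per unit:
- pallet of tiles (158/36 per unit): all 36 → value 158, running total 158.00
- drum of solvent (138/36 per unit): 31 of 36 → value 31×138/36 = 118.8333, running total 276.83
Total 276.83.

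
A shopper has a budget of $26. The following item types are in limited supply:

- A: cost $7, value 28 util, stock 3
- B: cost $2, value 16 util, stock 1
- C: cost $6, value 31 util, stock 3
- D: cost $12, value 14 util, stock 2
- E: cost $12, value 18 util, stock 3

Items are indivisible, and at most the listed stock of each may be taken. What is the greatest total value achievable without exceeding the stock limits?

121 util

Best selections within cost 26 and stock limits:
- 1×A + 3×C: cost 25, value 121
- 2×A + 2×C: cost 26, value 118
Best: 121 util.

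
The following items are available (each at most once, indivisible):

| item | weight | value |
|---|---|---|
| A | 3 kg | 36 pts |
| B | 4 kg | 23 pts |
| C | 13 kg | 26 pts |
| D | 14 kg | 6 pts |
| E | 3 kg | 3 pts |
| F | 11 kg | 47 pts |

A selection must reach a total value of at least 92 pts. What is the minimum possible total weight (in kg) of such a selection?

Subsets with value ≥ 92, sorted by total weight:
- A+B+F: weight 18, value 106
- A+B+E+F: weight 21, value 109
- A+C+F: weight 27, value 109
Minimum weight: 18 kg.

18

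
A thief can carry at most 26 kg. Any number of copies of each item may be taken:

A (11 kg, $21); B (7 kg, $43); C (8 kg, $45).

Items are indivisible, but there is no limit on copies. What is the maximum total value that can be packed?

$135

Best value-per-unit is B at 43/7; filling with it alone gives 3×43 = 129.
Optimal mix: 3×C → weight 24, value 135.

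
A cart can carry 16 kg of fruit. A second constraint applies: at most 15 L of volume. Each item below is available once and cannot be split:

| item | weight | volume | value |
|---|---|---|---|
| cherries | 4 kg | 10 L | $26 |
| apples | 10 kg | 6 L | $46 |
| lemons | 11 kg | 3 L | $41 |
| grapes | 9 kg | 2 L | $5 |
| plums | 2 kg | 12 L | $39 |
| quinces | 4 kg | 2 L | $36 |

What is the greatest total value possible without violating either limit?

Feasible sets respecting both limits:
- apples+quinces: weight 14, volume 8, value 82
- lemons+plums: weight 13, volume 15, value 80
- lemons+quinces: weight 15, volume 5, value 77
Best: $82.

$82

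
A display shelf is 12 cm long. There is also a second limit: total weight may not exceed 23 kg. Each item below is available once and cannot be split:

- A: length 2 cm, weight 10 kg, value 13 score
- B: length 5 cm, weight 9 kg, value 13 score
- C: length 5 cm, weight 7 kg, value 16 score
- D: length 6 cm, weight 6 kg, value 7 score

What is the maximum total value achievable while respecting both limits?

Feasible sets respecting both limits:
- A+C: length 7, weight 17, value 29
- B+C: length 10, weight 16, value 29
- A+B: length 7, weight 19, value 26
- C+D: length 11, weight 13, value 23
Best: 29 score.

29 score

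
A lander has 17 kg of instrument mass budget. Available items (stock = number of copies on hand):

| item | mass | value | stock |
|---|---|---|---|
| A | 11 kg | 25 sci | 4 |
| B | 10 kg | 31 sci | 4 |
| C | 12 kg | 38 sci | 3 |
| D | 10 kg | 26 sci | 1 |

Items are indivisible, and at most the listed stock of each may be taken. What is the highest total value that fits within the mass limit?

Best selections within mass 17 and stock limits:
- 1×C: mass 12, value 38
- 1×B: mass 10, value 31
Best: 38 sci.

38 sci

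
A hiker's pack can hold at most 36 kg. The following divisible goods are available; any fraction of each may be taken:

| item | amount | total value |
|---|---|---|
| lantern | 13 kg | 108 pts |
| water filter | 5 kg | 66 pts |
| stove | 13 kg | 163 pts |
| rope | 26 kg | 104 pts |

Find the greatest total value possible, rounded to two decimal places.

Take in order of value per unit:
- water filter (66/5 per unit): all 5 → value 66, running total 66.00
- stove (163/13 per unit): all 13 → value 163, running total 229.00
- lantern (108/13 per unit): all 13 → value 108, running total 337.00
- rope (104/26 per unit): 5 of 26 → value 5×104/26 = 20.0000, running total 357.00
Total 357.00.

357.00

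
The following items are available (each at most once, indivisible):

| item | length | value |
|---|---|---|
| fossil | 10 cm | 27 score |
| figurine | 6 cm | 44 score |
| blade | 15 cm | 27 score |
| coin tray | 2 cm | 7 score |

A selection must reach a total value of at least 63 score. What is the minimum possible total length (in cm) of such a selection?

16

Subsets with value ≥ 63, sorted by total length:
- fossil+figurine: length 16, value 71
- fossil+figurine+coin tray: length 18, value 78
- figurine+blade: length 21, value 71
- figurine+blade+coin tray: length 23, value 78
Minimum length: 16 cm.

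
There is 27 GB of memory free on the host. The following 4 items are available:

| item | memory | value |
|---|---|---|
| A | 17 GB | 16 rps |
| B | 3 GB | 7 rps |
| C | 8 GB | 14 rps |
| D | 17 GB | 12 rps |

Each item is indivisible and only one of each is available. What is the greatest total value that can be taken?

30 rps

This is a 0/1 knapsack; check combinations near the capacity.
- A+C: memory 17+8=25, value 16+14=30
- C+D: memory 8+17=25, value 14+12=26
- A+B: memory 17+3=20, value 16+7=23
Best: 30 rps.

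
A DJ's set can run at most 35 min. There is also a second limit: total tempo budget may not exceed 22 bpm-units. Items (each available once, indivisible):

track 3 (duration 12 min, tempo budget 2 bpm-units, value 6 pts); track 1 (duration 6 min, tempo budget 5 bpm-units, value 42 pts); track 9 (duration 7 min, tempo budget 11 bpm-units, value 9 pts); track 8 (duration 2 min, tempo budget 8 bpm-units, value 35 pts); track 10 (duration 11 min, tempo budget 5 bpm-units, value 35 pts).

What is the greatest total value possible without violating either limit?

Feasible sets respecting both limits:
- track 3+track 1+track 8+track 10: duration 31, tempo budget 20, value 118
- track 1+track 8+track 10: duration 19, tempo budget 18, value 112
- track 1+track 9+track 10: duration 24, tempo budget 21, value 86
- track 3+track 1+track 8: duration 20, tempo budget 15, value 83
Best: 118 pts.

118 pts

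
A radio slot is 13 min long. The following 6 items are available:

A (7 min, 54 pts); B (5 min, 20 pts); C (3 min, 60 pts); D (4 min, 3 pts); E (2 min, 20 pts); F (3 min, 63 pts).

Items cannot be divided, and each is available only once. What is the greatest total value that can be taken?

177 pts

Check high-value combinations within 13 min:
- A+C+F: duration 7+3+3=13, value 54+60+63=177
- B+C+E+F: duration 5+3+2+3=13, value 20+60+20+63=163
- C+D+E+F: duration 3+4+2+3=12, value 60+3+20+63=146
Best: 177 pts.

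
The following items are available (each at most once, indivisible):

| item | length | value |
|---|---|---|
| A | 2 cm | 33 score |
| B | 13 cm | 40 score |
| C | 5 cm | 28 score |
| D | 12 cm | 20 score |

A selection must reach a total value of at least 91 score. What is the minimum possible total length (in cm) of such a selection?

Subsets with value ≥ 91, sorted by total length:
- A+B+C: length 20, value 101
- A+B+D: length 27, value 93
- A+B+C+D: length 32, value 121
Minimum length: 20 cm.

20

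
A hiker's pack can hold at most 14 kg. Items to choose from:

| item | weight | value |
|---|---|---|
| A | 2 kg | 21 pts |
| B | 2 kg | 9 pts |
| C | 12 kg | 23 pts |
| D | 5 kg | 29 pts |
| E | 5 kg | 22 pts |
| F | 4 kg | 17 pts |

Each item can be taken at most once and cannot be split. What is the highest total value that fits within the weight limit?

81 pts

Check high-value combinations within 14 kg:
- A+B+D+E: weight 2+2+5+5=14, value 21+9+29+22=81
- A+B+D+F: weight 2+2+5+4=13, value 21+9+29+17=76
- A+D+E: weight 2+5+5=12, value 21+29+22=72
- A+B+E+F: weight 2+2+5+4=13, value 21+9+22+17=69
- D+E+F: weight 5+5+4=14, value 29+22+17=68
Best: 81 pts.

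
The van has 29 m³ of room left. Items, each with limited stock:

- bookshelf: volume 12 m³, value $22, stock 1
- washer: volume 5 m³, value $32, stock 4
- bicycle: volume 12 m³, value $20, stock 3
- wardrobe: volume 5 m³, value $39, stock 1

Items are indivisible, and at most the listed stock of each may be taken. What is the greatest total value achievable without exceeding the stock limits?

$167

Best selections within volume 29 and stock limits:
- 4×washer + 1×wardrobe: volume 25, value 167
- 3×washer + 1×wardrobe: volume 20, value 135
Best: $167.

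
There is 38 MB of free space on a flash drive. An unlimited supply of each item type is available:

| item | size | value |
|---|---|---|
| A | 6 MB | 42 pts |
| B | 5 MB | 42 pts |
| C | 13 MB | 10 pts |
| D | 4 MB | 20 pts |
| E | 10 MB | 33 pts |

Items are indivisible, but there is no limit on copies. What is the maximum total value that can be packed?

294 pts

Best value-per-unit is B at 42/5; filling with it alone gives 7×42 = 294.
Optimal mix: 3×A + 4×B → size 38, value 294.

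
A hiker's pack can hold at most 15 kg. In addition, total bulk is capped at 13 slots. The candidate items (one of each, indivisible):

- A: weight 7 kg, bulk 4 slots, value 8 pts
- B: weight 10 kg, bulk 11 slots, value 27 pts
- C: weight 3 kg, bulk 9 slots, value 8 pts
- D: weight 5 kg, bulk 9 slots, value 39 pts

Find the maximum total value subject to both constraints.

Feasible sets respecting both limits:
- A+D: weight 12, bulk 13, value 47
- D: weight 5, bulk 9, value 39
- B: weight 10, bulk 11, value 27
Best: 47 pts.

47 pts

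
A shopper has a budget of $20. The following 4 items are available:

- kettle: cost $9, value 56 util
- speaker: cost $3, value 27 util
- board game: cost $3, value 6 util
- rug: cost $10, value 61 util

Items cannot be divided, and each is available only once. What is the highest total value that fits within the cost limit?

Check high-value combinations within $20:
- kettle+rug: cost 9+10=19, value 56+61=117
- speaker+board game+rug: cost 3+3+10=16, value 27+6+61=94
- kettle+speaker+board game: cost 9+3+3=15, value 56+27+6=89
Best: 117 util.

117 util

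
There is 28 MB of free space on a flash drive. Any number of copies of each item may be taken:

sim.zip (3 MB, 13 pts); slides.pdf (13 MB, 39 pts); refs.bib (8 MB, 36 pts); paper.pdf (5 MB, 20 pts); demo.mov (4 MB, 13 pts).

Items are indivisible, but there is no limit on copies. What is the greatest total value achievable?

124 pts

Best value-per-unit is refs.bib at 36/8; filling with it alone gives 3×36 = 108.
Optimal mix: 4×sim.zip + 2×refs.bib → size 28, value 124.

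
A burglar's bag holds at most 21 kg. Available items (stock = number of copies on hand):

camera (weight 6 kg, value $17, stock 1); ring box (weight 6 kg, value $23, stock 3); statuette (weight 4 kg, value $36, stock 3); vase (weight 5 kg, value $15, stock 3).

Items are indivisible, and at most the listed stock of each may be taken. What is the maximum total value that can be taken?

$131

Top feasible selections:
- 1×ring box + 3×statuette: weight 18, value 131
- 1×camera + 3×statuette: weight 18, value 125
- 3×statuette + 1×vase: weight 17, value 123
Best: $131.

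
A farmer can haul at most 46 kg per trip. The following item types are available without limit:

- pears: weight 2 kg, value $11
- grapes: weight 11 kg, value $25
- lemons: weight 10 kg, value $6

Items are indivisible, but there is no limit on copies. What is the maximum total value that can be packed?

Best value-per-unit is pears at 11/2, and filling with it alone uses weight 23×2=46. No mix of the others beats 23×11 = 253.

$253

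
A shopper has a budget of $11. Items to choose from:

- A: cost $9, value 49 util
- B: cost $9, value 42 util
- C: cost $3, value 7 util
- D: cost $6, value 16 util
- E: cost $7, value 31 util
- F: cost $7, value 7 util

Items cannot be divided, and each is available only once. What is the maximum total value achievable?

Check high-value combinations within $11:
- A: cost 9, value 49
- B: cost 9, value 42
- C+E: cost 3+7=10, value 7+31=38
- E: cost 7, value 31
- C+D: cost 3+6=9, value 7+16=23
Best: 49 util.

49 util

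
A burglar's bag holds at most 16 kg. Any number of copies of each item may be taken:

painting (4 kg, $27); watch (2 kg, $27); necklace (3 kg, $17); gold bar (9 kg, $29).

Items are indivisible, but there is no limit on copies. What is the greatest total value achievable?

Best value-per-unit is watch at 27/2, and filling with it alone uses weight 8×2=16. No mix of the others beats 8×27 = 216.

$216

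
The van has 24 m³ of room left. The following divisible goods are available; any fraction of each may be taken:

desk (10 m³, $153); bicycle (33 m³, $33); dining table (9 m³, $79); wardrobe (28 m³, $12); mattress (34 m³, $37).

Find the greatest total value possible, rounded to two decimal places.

Take in order of value per unit:
- desk (153/10 per unit): all 10 → value 153, running total 153.00
- dining table (79/9 per unit): all 9 → value 79, running total 232.00
- mattress (37/34 per unit): 5 of 34 → value 5×37/34 = 5.4412, running total 237.44
Total 237.44.

237.44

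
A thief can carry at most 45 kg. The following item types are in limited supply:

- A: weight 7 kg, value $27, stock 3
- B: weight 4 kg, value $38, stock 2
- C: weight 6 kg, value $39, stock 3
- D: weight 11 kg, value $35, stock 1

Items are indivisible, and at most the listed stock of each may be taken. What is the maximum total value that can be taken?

$255

Top feasible selections:
- 1×A + 2×B + 3×C + 1×D: weight 44, value 255
- 2×A + 2×B + 3×C: weight 40, value 247
Best: $255.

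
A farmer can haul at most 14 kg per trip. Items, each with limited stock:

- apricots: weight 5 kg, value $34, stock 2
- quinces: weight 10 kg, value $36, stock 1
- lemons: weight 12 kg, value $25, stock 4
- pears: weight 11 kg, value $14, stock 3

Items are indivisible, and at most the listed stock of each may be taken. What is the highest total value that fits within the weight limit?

$68

Top feasible selections:
- 2×apricots: weight 10, value 68
- 1×quinces: weight 10, value 36
- 1×apricots: weight 5, value 34
Best: $68.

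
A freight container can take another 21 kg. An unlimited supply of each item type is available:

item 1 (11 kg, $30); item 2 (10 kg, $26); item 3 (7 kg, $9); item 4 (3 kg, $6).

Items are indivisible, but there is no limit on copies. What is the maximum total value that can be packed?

Best value-per-unit is item 1 at 30/11; filling with it alone gives 1×30 = 30.
Optimal mix: 1×item 1 + 1×item 2 → weight 21, value 56.

$56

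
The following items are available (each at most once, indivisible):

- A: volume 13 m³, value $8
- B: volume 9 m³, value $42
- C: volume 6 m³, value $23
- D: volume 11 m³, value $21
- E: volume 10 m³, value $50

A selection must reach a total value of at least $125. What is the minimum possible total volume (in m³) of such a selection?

Subsets with value ≥ 125, sorted by total volume:
- B+C+D+E: volume 36, value 136
- A+B+C+D+E: volume 49, value 144
Minimum volume: 36 m³.

36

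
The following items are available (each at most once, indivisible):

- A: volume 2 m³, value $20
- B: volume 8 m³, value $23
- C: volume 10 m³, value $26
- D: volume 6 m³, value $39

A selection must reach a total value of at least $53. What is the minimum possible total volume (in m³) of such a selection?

Subsets with value ≥ 53, sorted by total volume:
- A+D: volume 8, value 59
- B+D: volume 14, value 62
- A+B+D: volume 16, value 82
Minimum volume: 8 m³.

8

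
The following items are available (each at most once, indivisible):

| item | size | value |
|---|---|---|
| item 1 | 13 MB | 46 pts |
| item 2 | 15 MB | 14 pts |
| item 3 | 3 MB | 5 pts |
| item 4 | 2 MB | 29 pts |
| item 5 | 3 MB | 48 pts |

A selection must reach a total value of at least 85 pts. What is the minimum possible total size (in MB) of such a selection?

Subsets with value ≥ 85, sorted by total size:
- item 1+item 5: size 16, value 94
- item 1+item 4+item 5: size 18, value 123
- item 1+item 3+item 5: size 19, value 99
Minimum size: 16 MB.

16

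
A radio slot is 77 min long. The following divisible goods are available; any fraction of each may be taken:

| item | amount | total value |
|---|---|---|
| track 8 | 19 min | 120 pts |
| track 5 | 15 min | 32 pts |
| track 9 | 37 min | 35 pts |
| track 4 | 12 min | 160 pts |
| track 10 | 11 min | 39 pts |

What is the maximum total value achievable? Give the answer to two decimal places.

369.92

Take in order of value per unit:
- track 4 (160/12 per unit): all 12 → value 160, running total 160.00
- track 8 (120/19 per unit): all 19 → value 120, running total 280.00
- track 10 (39/11 per unit): all 11 → value 39, running total 319.00
- track 5 (32/15 per unit): all 15 → value 32, running total 351.00
- track 9 (35/37 per unit): 20 of 37 → value 20×35/37 = 18.9189, running total 369.92
Total 369.92.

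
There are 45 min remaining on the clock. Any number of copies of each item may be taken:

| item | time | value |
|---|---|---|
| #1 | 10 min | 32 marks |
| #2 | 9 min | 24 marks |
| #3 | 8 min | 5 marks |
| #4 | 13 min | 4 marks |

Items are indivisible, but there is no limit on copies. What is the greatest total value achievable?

128 marks

Best value-per-unit is #1 at 32/10, and filling with it alone uses time 4×10=40. No mix of the others beats 4×32 = 128.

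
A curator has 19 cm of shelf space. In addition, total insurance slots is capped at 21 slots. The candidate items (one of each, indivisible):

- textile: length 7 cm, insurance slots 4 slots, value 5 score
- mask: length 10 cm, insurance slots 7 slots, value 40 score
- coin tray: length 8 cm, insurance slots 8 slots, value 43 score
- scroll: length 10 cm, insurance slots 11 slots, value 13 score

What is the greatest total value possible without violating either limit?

Feasible sets respecting both limits:
- mask+coin tray: length 18, insurance slots 15, value 83
- coin tray+scroll: length 18, insurance slots 19, value 56
- textile+coin tray: length 15, insurance slots 12, value 48
Best: 83 score.

83 score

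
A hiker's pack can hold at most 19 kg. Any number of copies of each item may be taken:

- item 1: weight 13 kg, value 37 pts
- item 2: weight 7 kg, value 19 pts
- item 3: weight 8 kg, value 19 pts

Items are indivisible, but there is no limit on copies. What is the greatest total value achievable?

38 pts

Best value-per-unit is item 1 at 37/13; filling with it alone gives 1×37 = 37.
Optimal mix: 2×item 2 → weight 14, value 38.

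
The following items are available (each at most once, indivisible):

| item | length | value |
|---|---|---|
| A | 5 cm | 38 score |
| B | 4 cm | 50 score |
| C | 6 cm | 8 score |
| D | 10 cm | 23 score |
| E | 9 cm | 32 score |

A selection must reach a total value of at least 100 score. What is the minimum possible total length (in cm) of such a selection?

18

Subsets with value ≥ 100, sorted by total length:
- A+B+E: length 18, value 120
- A+B+D: length 19, value 111
Minimum length: 18 cm.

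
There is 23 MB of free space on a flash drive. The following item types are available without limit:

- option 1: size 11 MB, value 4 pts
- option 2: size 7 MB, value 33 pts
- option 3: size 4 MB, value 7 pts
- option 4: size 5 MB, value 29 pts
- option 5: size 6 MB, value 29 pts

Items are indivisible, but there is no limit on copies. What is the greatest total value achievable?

Best value-per-unit is option 4 at 29/5; filling with it alone gives 4×29 = 116.
Optimal mix: 1×option 2 + 3×option 4 → size 22, value 120.

120 pts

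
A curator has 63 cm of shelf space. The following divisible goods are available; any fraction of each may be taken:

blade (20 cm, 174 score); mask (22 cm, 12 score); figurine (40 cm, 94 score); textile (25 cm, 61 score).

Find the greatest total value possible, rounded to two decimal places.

Take in order of value per unit:
- blade (174/20 per unit): all 20 → value 174, running total 174.00
- textile (61/25 per unit): all 25 → value 61, running total 235.00
- figurine (94/40 per unit): 18 of 40 → value 18×94/40 = 42.3000, running total 277.30
Total 277.30.

277.30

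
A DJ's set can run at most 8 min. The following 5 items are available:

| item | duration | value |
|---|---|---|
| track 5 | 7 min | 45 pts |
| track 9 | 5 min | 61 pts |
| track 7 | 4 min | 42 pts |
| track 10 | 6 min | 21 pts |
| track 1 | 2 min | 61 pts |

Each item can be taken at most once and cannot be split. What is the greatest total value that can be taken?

122 pts

Check high-value combinations within 8 min:
- track 9+track 1: duration 5+2=7, value 61+61=122
- track 7+track 1: duration 4+2=6, value 42+61=103
- track 10+track 1: duration 6+2=8, value 21+61=82
- track 1: duration 2, value 61
Best: 122 pts.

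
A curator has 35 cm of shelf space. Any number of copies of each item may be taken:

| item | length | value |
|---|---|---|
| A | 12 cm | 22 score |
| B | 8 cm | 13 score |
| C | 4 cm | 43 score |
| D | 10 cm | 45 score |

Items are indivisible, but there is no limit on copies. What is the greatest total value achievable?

Best value-per-unit is C at 43/4, and filling with it alone uses length 8×4=32. No mix of the others beats 8×43 = 344.

344 score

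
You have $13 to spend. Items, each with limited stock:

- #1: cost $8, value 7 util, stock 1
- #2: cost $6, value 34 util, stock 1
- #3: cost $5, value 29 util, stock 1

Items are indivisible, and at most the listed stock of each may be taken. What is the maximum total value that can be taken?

63 util

Best selections within cost 13 and stock limits:
- 1×#2 + 1×#3: cost 11, value 63
- 1×#1 + 1×#3: cost 13, value 36
- 1×#2: cost 6, value 34
- 1×#3: cost 5, value 29
Best: 63 util.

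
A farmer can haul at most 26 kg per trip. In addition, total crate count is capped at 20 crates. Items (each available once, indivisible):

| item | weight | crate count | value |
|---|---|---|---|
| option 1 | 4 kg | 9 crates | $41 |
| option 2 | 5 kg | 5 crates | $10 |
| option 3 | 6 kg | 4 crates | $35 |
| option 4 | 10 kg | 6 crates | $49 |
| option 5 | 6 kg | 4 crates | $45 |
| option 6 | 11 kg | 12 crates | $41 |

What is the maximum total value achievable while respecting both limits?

$135

Feasible sets respecting both limits:
- option 1+option 4+option 5: weight 20, crate count 19, value 135
- option 3+option 4+option 5: weight 22, crate count 14, value 129
- option 1+option 3+option 4: weight 20, crate count 19, value 125
Best: $135.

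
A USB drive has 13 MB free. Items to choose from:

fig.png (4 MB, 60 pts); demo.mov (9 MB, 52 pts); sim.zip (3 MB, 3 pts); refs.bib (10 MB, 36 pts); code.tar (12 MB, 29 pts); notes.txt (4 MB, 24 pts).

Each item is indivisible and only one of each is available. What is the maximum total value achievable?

Check high-value combinations within 13 MB:
- fig.png+demo.mov: size 4+9=13, value 60+52=112
- fig.png+sim.zip+notes.txt: size 4+3+4=11, value 60+3+24=87
- fig.png+notes.txt: size 4+4=8, value 60+24=84
- demo.mov+notes.txt: size 9+4=13, value 52+24=76
Best: 112 pts.

112 pts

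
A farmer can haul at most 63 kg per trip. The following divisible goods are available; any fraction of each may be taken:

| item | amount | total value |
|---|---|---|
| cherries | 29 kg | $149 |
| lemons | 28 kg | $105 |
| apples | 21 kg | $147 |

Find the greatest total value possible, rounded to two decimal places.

344.75

Take in order of value per unit:
- apples (147/21 per unit): all 21 → value 147, running total 147.00
- cherries (149/29 per unit): all 29 → value 149, running total 296.00
- lemons (105/28 per unit): 13 of 28 → value 13×105/28 = 48.7500, running total 344.75
Total 344.75.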